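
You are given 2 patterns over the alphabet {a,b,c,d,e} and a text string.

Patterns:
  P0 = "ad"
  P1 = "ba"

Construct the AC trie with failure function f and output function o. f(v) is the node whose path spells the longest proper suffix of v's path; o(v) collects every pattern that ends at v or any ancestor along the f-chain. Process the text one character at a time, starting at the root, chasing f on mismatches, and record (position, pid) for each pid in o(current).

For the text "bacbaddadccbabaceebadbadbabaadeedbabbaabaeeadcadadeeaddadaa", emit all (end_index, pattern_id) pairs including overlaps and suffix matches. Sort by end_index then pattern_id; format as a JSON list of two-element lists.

Build:
Trie (insert patterns):
  0='ε' goto a→1 b→3
  1='a' goto d→2
  2='ad' goto ·  [P0 ends]
  3='b' goto a→4
  4='ba' goto ·  [P1 ends]

Failure links (BFS by depth):
  fail(1) 'a': from fail(0)=0 chase 'a': 0 ⇒ 0;  out=∅∪out(0)=∅
  fail(3) 'b': from fail(0)=0 chase 'b': 0 ⇒ 0;  out=∅∪out(0)=∅
  fail(2) 'ad': from fail(1)=0 chase 'd': 0 ⇒ 0;  out={0}∪out(0)={0}
  fail(4) 'ba': from fail(3)=0 chase 'a': 0 ⇒ 1;  out={1}∪out(1)={1}

Scan:
[0] read 'b'  n0⇒n3
[1] read 'a'  n3⇒n4  ** P1@[0:1]
[2] read 'c'  n4⇒n0 (fail-walked)
[3] read 'b'  n0⇒n3
[4] read 'a'  n3⇒n4  ** P1@[3:4]
[5] read 'd'  n4⇒n2 (fail-walked)  ** P0@[4:5]
[6] read 'd'  n2⇒n0 (fail-walked)
[7] read 'a'  n0⇒n1
[8] read 'd'  n1⇒n2  ** P0@[7:8]
[9] read 'c'  n2⇒n0 (fail-walked)
[10] read 'c'  n0⇒n0
[11] read 'b'  n0⇒n3
[12] read 'a'  n3⇒n4  ** P1@[11:12]
[13] read 'b'  n4⇒n3 (fail-walked)
[14] read 'a'  n3⇒n4  ** P1@[13:14]
[15] read 'c'  n4⇒n0 (fail-walked)
[16] read 'e'  n0⇒n0
[17] read 'e'  n0⇒n0
[18] read 'b'  n0⇒n3
[19] read 'a'  n3⇒n4  ** P1@[18:19]
[20] read 'd'  n4⇒n2 (fail-walked)  ** P0@[19:20]
[21] read 'b'  n2⇒n3 (fail-walked)
[22] read 'a'  n3⇒n4  ** P1@[21:22]
[23] read 'd'  n4⇒n2 (fail-walked)  ** P0@[22:23]
[24] read 'b'  n2⇒n3 (fail-walked)
[25] read 'a'  n3⇒n4  ** P1@[24:25]
[26] read 'b'  n4⇒n3 (fail-walked)
[27] read 'a'  n3⇒n4  ** P1@[26:27]
[28] read 'a'  n4⇒n1 (fail-walked)
[29] read 'd'  n1⇒n2  ** P0@[28:29]
[30] read 'e'  n2⇒n0 (fail-walked)
[31] read 'e'  n0⇒n0
[32] read 'd'  n0⇒n0
[33] read 'b'  n0⇒n3
[34] read 'a'  n3⇒n4  ** P1@[33:34]
[35] read 'b'  n4⇒n3 (fail-walked)
[36] read 'b'  n3⇒n3 (fail-walked)
[37] read 'a'  n3⇒n4  ** P1@[36:37]
[38] read 'a'  n4⇒n1 (fail-walked)
[39] read 'b'  n1⇒n3 (fail-walked)
[40] read 'a'  n3⇒n4  ** P1@[39:40]
[41] read 'e'  n4⇒n0 (fail-walked)
[42] read 'e'  n0⇒n0
[43] read 'a'  n0⇒n1
[44] read 'd'  n1⇒n2  ** P0@[43:44]
[45] read 'c'  n2⇒n0 (fail-walked)
[46] read 'a'  n0⇒n1
[47] read 'd'  n1⇒n2  ** P0@[46:47]
[48] read 'a'  n2⇒n1 (fail-walked)
[49] read 'd'  n1⇒n2  ** P0@[48:49]
[50] read 'e'  n2⇒n0 (fail-walked)
[51] read 'e'  n0⇒n0
[52] read 'a'  n0⇒n1
[53] read 'd'  n1⇒n2  ** P0@[52:53]
[54] read 'd'  n2⇒n0 (fail-walked)
[55] read 'a'  n0⇒n1
[56] read 'd'  n1⇒n2  ** P0@[55:56]
[57] read 'a'  n2⇒n1 (fail-walked)
[58] read 'a'  n1⇒n1 (fail-walked)

Matches: [[1,1],[4,1],[5,0],[8,0],[12,1],[14,1],[19,1],[20,0],[22,1],[23,0],[25,1],[27,1],[29,0],[34,1],[37,1],[40,1],[44,0],[47,0],[49,0],[53,0],[56,0]]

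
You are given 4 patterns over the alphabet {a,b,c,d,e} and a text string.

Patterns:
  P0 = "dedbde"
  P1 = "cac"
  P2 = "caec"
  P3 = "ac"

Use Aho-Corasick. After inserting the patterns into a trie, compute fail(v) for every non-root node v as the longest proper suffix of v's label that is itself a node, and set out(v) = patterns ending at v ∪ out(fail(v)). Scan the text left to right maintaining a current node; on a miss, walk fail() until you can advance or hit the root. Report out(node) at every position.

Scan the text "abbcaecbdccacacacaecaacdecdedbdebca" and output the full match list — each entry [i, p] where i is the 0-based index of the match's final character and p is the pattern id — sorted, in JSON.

Construct AC machine:
Trie (insert patterns):
  0='ε' goto a→12 c→7 d→1
  1='d' goto e→2
  2='de' goto d→3
  3='ded' goto b→4
  4='dedb' goto d→5
  5='dedbd' goto e→6
  6='dedbde' goto ·  ←P0
  7='c' goto a→8
  8='ca' goto c→9 e→10
  9='cac' goto ·  ←P1
  10='cae' goto c→11
  11='caec' goto ·  ←P2
  12='a' goto c→13
  13='ac' goto ·  ←P3

BFS fail/out derivation:
  n1('d'): parent n0 fail=0; on 'd' 0 → fail=0;  out ∅∪∅=∅
  n7('c'): parent n0 fail=0; on 'c' 0 → fail=0;  out ∅∪∅=∅
  n12('a'): parent n0 fail=0; on 'a' 0 → fail=0;  out ∅∪∅=∅
  n2('de'): parent n1 fail=0; on 'e' 0 → fail=0;  out ∅∪∅=∅
  n8('ca'): parent n7 fail=0; on 'a' 0 → fail=12;  out ∅∪∅=∅
  n13('ac'): parent n12 fail=0; on 'c' 0 → fail=7;  out {3}∪∅={3}
  n3('ded'): parent n2 fail=0; on 'd' 0 → fail=1;  out ∅∪∅=∅
  n9('cac'): parent n8 fail=12; on 'c' 12 → fail=13;  out {1}∪{3}={1,3}
  n10('cae'): parent n8 fail=12; on 'e' 12→0 → fail=0;  out ∅∪∅=∅
  n4('dedb'): parent n3 fail=1; on 'b' 1→0 → fail=0;  out ∅∪∅=∅
  n11('caec'): parent n10 fail=0; on 'c' 0 → fail=7;  out {2}∪∅={2}
  n5('dedbd'): parent n4 fail=0; on 'd' 0 → fail=1;  out ∅∪∅=∅
  n6('dedbde'): parent n5 fail=1; on 'e' 1 → fail=2;  out {0}∪∅={0}

Scan:
[0] read 'a'  n0⇒n12
[1] read 'b'  n12⇒n0 (fail-walked)
[2] read 'b'  n0⇒n0
[3] read 'c'  n0⇒n7
[4] read 'a'  n7⇒n8
[5] read 'e'  n8⇒n10
[6] read 'c'  n10⇒n11  ** P2@[3:6]
[7] read 'b'  n11⇒n0 (fail-walked)
[8] read 'd'  n0⇒n1
[9] read 'c'  n1⇒n7 (fail-walked)
[10] read 'c'  n7⇒n7 (fail-walked)
[11] read 'a'  n7⇒n8
[12] read 'c'  n8⇒n9  ** P1@[10:12],P3@[11:12]
[13] read 'a'  n9⇒n8 (fail-walked)
[14] read 'c'  n8⇒n9  ** P1@[12:14],P3@[13:14]
[15] read 'a'  n9⇒n8 (fail-walked)
[16] read 'c'  n8⇒n9  ** P1@[14:16],P3@[15:16]
[17] read 'a'  n9⇒n8 (fail-walked)
[18] read 'e'  n8⇒n10
[19] read 'c'  n10⇒n11  ** P2@[16:19]
[20] read 'a'  n11⇒n8 (fail-walked)
[21] read 'a'  n8⇒n12 (fail-walked)
[22] read 'c'  n12⇒n13  ** P3@[21:22]
[23] read 'd'  n13⇒n1 (fail-walked)
[24] read 'e'  n1⇒n2
[25] read 'c'  n2⇒n7 (fail-walked)
[26] read 'd'  n7⇒n1 (fail-walked)
[27] read 'e'  n1⇒n2
[28] read 'd'  n2⇒n3
[29] read 'b'  n3⇒n4
[30] read 'd'  n4⇒n5
[31] read 'e'  n5⇒n6  ** P0@[26:31]
[32] read 'b'  n6⇒n0 (fail-walked)
[33] read 'c'  n0⇒n7
[34] read 'a'  n7⇒n8

Result: [[6,2],[12,1],[12,3],[14,1],[14,3],[16,1],[16,3],[19,2],[22,3],[31,0]]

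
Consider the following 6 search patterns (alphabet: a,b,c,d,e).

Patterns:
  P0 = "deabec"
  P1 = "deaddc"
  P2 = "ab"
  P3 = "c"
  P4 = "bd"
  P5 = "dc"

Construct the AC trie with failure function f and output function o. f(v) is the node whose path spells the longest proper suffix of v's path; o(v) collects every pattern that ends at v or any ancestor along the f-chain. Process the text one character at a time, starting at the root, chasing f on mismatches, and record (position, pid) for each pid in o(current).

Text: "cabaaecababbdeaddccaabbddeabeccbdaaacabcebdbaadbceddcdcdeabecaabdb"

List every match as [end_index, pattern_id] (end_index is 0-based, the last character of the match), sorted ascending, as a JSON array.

Build automaton:
Trie nodes:
  n0 'ε': a→10 b→13 c→12 d→1
  n1 'd': c→15 e→2
  n2 'de': a→3
  n3 'dea': b→4 d→7
  n4 'deab': e→5
  n5 'deabe': c→6
  n6 'deabec': ·  [P0 ends]
  n7 'dead': d→8
  n8 'deadd': c→9
  n9 'deaddc': ·  [P1 ends]
  n10 'a': b→11
  n11 'ab': ·  [P2 ends]
  n12 'c': ·  [P3 ends]
  n13 'b': d→14
  n14 'bd': ·  [P4 ends]
  n15 'dc': ·  [P5 ends]

Failure links (BFS by depth):
  n1('d'): parent n0 fail=0; on 'd' 0 → fail=0;  out ∅∪∅=∅
  n10('a'): parent n0 fail=0; on 'a' 0 → fail=0;  out ∅∪∅=∅
  n12('c'): parent n0 fail=0; on 'c' 0 → fail=0;  out {3}∪∅={3}
  n13('b'): parent n0 fail=0; on 'b' 0 → fail=0;  out ∅∪∅=∅
  n2('de'): parent n1 fail=0; on 'e' 0 → fail=0;  out ∅∪∅=∅
  n11('ab'): parent n10 fail=0; on 'b' 0 → fail=13;  out {2}∪∅={2}
  n14('bd'): parent n13 fail=0; on 'd' 0 → fail=1;  out {4}∪∅={4}
  n15('dc'): parent n1 fail=0; on 'c' 0 → fail=12;  out {5}∪{3}={3,5}
  n3('dea'): parent n2 fail=0; on 'a' 0 → fail=10;  out ∅∪∅=∅
  n4('deab'): parent n3 fail=10; on 'b' 10 → fail=11;  out ∅∪{2}={2}
  n7('dead'): parent n3 fail=10; on 'd' 10→0 → fail=1;  out ∅∪∅=∅
  n5('deabe'): parent n4 fail=11; on 'e' 11→13→0 → fail=0;  out ∅∪∅=∅
  n8('deadd'): parent n7 fail=1; on 'd' 1→0 → fail=1;  out ∅∪∅=∅
  n6('deabec'): parent n5 fail=0; on 'c' 0 → fail=12;  out {0}∪{3}={0,3}
  n9('deaddc'): parent n8 fail=1; on 'c' 1 → fail=15;  out {1}∪{3,5}={1,3,5}

Text stream:
pos 0 'c': at 12  emit P3@[0:0]
pos 1 'a': at 10 ·f
pos 2 'b': at 11  emit P2@[1:2]
pos 3 'a': at 10 ·f
pos 4 'a': at 10 ·f
pos 5 'e': at 0 ·f
pos 6 'c': at 12  emit P3@[6:6]
pos 7 'a': at 10 ·f
pos 8 'b': at 11  emit P2@[7:8]
pos 9 'a': at 10 ·f
pos 10 'b': at 11  emit P2@[9:10]
pos 11 'b': at 13 ·f
pos 12 'd': at 14  emit P4@[11:12]
pos 13 'e': at 2 ·f
pos 14 'a': at 3
pos 15 'd': at 7
pos 16 'd': at 8
pos 17 'c': at 9  emit P1@[12:17],P3@[17:17],P5@[16:17]
pos 18 'c': at 12 ·f  emit P3@[18:18]
pos 19 'a': at 10 ·f
pos 20 'a': at 10 ·f
pos 21 'b': at 11  emit P2@[20:21]
pos 22 'b': at 13 ·f
pos 23 'd': at 14  emit P4@[22:23]
pos 24 'd': at 1 ·f
pos 25 'e': at 2
pos 26 'a': at 3
pos 27 'b': at 4  emit P2@[26:27]
pos 28 'e': at 5
pos 29 'c': at 6  emit P0@[24:29],P3@[29:29]
pos 30 'c': at 12 ·f  emit P3@[30:30]
pos 31 'b': at 13 ·f
pos 32 'd': at 14  emit P4@[31:32]
pos 33 'a': at 10 ·f
pos 34 'a': at 10 ·f
pos 35 'a': at 10 ·f
pos 36 'c': at 12 ·f  emit P3@[36:36]
pos 37 'a': at 10 ·f
pos 38 'b': at 11  emit P2@[37:38]
pos 39 'c': at 12 ·f  emit P3@[39:39]
pos 40 'e': at 0 ·f
pos 41 'b': at 13
pos 42 'd': at 14  emit P4@[41:42]
pos 43 'b': at 13 ·f
pos 44 'a': at 10 ·f
pos 45 'a': at 10 ·f
pos 46 'd': at 1 ·f
pos 47 'b': at 13 ·f
pos 48 'c': at 12 ·f  emit P3@[48:48]
pos 49 'e': at 0 ·f
pos 50 'd': at 1
pos 51 'd': at 1 ·f
pos 52 'c': at 15  emit P3@[52:52],P5@[51:52]
pos 53 'd': at 1 ·f
pos 54 'c': at 15  emit P3@[54:54],P5@[53:54]
pos 55 'd': at 1 ·f
pos 56 'e': at 2
pos 57 'a': at 3
pos 58 'b': at 4  emit P2@[57:58]
pos 59 'e': at 5
pos 60 'c': at 6  emit P0@[55:60],P3@[60:60]
pos 61 'a': at 10 ·f
pos 62 'a': at 10 ·f
pos 63 'b': at 11  emit P2@[62:63]
pos 64 'd': at 14 ·f  emit P4@[63:64]
pos 65 'b': at 13 ·f

Result: [[0,3],[2,2],[6,3],[8,2],[10,2],[12,4],[17,1],[17,3],[17,5],[18,3],[21,2],[23,4],[27,2],[29,0],[29,3],[30,3],[32,4],[36,3],[38,2],[39,3],[42,4],[48,3],[52,3],[52,5],[54,3],[54,5],[58,2],[60,0],[60,3],[63,2],[64,4]]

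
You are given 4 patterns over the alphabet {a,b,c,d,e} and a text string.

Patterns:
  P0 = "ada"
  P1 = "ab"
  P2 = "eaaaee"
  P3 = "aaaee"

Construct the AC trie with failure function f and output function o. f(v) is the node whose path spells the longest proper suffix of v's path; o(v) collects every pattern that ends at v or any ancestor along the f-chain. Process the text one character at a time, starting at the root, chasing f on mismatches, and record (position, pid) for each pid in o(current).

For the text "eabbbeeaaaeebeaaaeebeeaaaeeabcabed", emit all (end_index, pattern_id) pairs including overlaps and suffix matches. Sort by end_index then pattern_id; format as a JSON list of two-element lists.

Build:
Trie nodes:
  0='ε' goto a→1 e→5
  1='a' goto a→11 b→4 d→2
  2='ad' goto a→3
  3='ada' goto ·  ←P0
  4='ab' goto ·  ←P1
  5='e' goto a→6
  6='ea' goto a→7
  7='eaa' goto a→8
  8='eaaa' goto e→9
  9='eaaae' goto e→10
  10='eaaaee' goto ·  ←P2
  11='aa' goto a→12
  12='aaa' goto e→13
  13='aaae' goto e→14
  14='aaaee' goto ·  ←P3

Failure links (BFS by depth):
  n1('a'): parent n0 fail=0; on 'a' 0 → fail=0;  out ∅∪∅=∅
  n5('e'): parent n0 fail=0; on 'e' 0 → fail=0;  out ∅∪∅=∅
  n2('ad'): parent n1 fail=0; on 'd' 0 → fail=0;  out ∅∪∅=∅
  n4('ab'): parent n1 fail=0; on 'b' 0 → fail=0;  out {1}∪∅={1}
  n6('ea'): parent n5 fail=0; on 'a' 0 → fail=1;  out ∅∪∅=∅
  n11('aa'): parent n1 fail=0; on 'a' 0 → fail=1;  out ∅∪∅=∅
  n3('ada'): parent n2 fail=0; on 'a' 0 → fail=1;  out {0}∪∅={0}
  n7('eaa'): parent n6 fail=1; on 'a' 1 → fail=11;  out ∅∪∅=∅
  n12('aaa'): parent n11 fail=1; on 'a' 1 → fail=11;  out ∅∪∅=∅
  n8('eaaa'): parent n7 fail=11; on 'a' 11 → fail=12;  out ∅∪∅=∅
  n13('aaae'): parent n12 fail=11; on 'e' 11→1→0 → fail=5;  out ∅∪∅=∅
  n9('eaaae'): parent n8 fail=12; on 'e' 12 → fail=13;  out ∅∪∅=∅
  n14('aaaee'): parent n13 fail=5; on 'e' 5→0 → fail=5;  out {3}∪∅={3}
  n10('eaaaee'): parent n9 fail=13; on 'e' 13 → fail=14;  out {2}∪{3}={2,3}

Scan:
[0] read 'e'  n0⇒n5
[1] read 'a'  n5⇒n6
[2] read 'b'  n6⇒n4 (fail-walked)  → match P1@[1:2]
[3] read 'b'  n4⇒n0 (fail-walked)
[4] read 'b'  n0⇒n0
[5] read 'e'  n0⇒n5
[6] read 'e'  n5⇒n5 (fail-walked)
[7] read 'a'  n5⇒n6
[8] read 'a'  n6⇒n7
[9] read 'a'  n7⇒n8
[10] read 'e'  n8⇒n9
[11] read 'e'  n9⇒n10  → match P2@[6:11],P3@[7:11]
[12] read 'b'  n10⇒n0 (fail-walked)
[13] read 'e'  n0⇒n5
[14] read 'a'  n5⇒n6
[15] read 'a'  n6⇒n7
[16] read 'a'  n7⇒n8
[17] read 'e'  n8⇒n9
[18] read 'e'  n9⇒n10  → match P2@[13:18],P3@[14:18]
[19] read 'b'  n10⇒n0 (fail-walked)
[20] read 'e'  n0⇒n5
[21] read 'e'  n5⇒n5 (fail-walked)
[22] read 'a'  n5⇒n6
[23] read 'a'  n6⇒n7
[24] read 'a'  n7⇒n8
[25] read 'e'  n8⇒n9
[26] read 'e'  n9⇒n10  → match P2@[21:26],P3@[22:26]
[27] read 'a'  n10⇒n6 (fail-walked)
[28] read 'b'  n6⇒n4 (fail-walked)  → match P1@[27:28]
[29] read 'c'  n4⇒n0 (fail-walked)
[30] read 'a'  n0⇒n1
[31] read 'b'  n1⇒n4  → match P1@[30:31]
[32] read 'e'  n4⇒n5 (fail-walked)
[33] read 'd'  n5⇒n0 (fail-walked)

All matches (sorted): [[2,1],[11,2],[11,3],[18,2],[18,3],[26,2],[26,3],[28,1],[31,1]]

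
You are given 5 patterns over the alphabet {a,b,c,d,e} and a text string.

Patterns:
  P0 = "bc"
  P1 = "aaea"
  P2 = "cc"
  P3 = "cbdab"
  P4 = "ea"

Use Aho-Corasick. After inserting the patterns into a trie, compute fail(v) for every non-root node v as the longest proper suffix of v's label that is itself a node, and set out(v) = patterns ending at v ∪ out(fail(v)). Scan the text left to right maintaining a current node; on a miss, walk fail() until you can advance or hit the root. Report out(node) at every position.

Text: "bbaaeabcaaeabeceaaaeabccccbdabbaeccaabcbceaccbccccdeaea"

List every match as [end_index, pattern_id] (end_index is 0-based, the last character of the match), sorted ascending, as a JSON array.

Build automaton:
Trie nodes:
  0='ε' goto a→3 b→1 c→7 e→13
  1='b' goto c→2
  2='bc' goto ·  [P0 ends]
  3='a' goto a→4
  4='aa' goto e→5
  5='aae' goto a→6
  6='aaea' goto ·  [P1 ends]
  7='c' goto b→9 c→8
  8='cc' goto ·  [P2 ends]
  9='cb' goto d→10
  10='cbd' goto a→11
  11='cbda' goto b→12
  12='cbdab' goto ·  [P3 ends]
  13='e' goto a→14
  14='ea' goto ·  [P4 ends]

BFS fail/out derivation:
  n1('b'): parent n0 fail=0; on 'b' 0 → fail=0;  out ∅∪∅=∅
  n3('a'): parent n0 fail=0; on 'a' 0 → fail=0;  out ∅∪∅=∅
  n7('c'): parent n0 fail=0; on 'c' 0 → fail=0;  out ∅∪∅=∅
  n13('e'): parent n0 fail=0; on 'e' 0 → fail=0;  out ∅∪∅=∅
  n2('bc'): parent n1 fail=0; on 'c' 0 → fail=7;  out {0}∪∅={0}
  n4('aa'): parent n3 fail=0; on 'a' 0 → fail=3;  out ∅∪∅=∅
  n8('cc'): parent n7 fail=0; on 'c' 0 → fail=7;  out {2}∪∅={2}
  n9('cb'): parent n7 fail=0; on 'b' 0 → fail=1;  out ∅∪∅=∅
  n14('ea'): parent n13 fail=0; on 'a' 0 → fail=3;  out {4}∪∅={4}
  n5('aae'): parent n4 fail=3; on 'e' 3→0 → fail=13;  out ∅∪∅=∅
  n10('cbd'): parent n9 fail=1; on 'd' 1→0 → fail=0;  out ∅∪∅=∅
  n6('aaea'): parent n5 fail=13; on 'a' 13 → fail=14;  out {1}∪{4}={1,4}
  n11('cbda'): parent n10 fail=0; on 'a' 0 → fail=3;  out ∅∪∅=∅
  n12('cbdab'): parent n11 fail=3; on 'b' 3→0 → fail=1;  out {3}∪∅={3}

Run:
i=0 'b': node 0→1
i=1 'b': node 1→1 (via fail)
i=2 'a': node 1→3 (via fail)
i=3 'a': node 3→4
i=4 'e': node 4→5
i=5 'a': node 5→6  emit P1@[2:5],P4@[4:5]
i=6 'b': node 6→1 (via fail)
i=7 'c': node 1→2  emit P0@[6:7]
i=8 'a': node 2→3 (via fail)
i=9 'a': node 3→4
i=10 'e': node 4→5
i=11 'a': node 5→6  emit P1@[8:11],P4@[10:11]
i=12 'b': node 6→1 (via fail)
i=13 'e': node 1→13 (via fail)
i=14 'c': node 13→7 (via fail)
i=15 'e': node 7→13 (via fail)
i=16 'a': node 13→14  emit P4@[15:16]
i=17 'a': node 14→4 (via fail)
i=18 'a': node 4→4 (via fail)
i=19 'e': node 4→5
i=20 'a': node 5→6  emit P1@[17:20],P4@[19:20]
i=21 'b': node 6→1 (via fail)
i=22 'c': node 1→2  emit P0@[21:22]
i=23 'c': node 2→8 (via fail)  emit P2@[22:23]
i=24 'c': node 8→8 (via fail)  emit P2@[23:24]
i=25 'c': node 8→8 (via fail)  emit P2@[24:25]
i=26 'b': node 8→9 (via fail)
i=27 'd': node 9→10
i=28 'a': node 10→11
i=29 'b': node 11→12  emit P3@[25:29]
i=30 'b': node 12→1 (via fail)
i=31 'a': node 1→3 (via fail)
i=32 'e': node 3→13 (via fail)
i=33 'c': node 13→7 (via fail)
i=34 'c': node 7→8  emit P2@[33:34]
i=35 'a': node 8→3 (via fail)
i=36 'a': node 3→4
i=37 'b': node 4→1 (via fail)
i=38 'c': node 1→2  emit P0@[37:38]
i=39 'b': node 2→9 (via fail)
i=40 'c': node 9→2 (via fail)  emit P0@[39:40]
i=41 'e': node 2→13 (via fail)
i=42 'a': node 13→14  emit P4@[41:42]
i=43 'c': node 14→7 (via fail)
i=44 'c': node 7→8  emit P2@[43:44]
i=45 'b': node 8→9 (via fail)
i=46 'c': node 9→2 (via fail)  emit P0@[45:46]
i=47 'c': node 2→8 (via fail)  emit P2@[46:47]
i=48 'c': node 8→8 (via fail)  emit P2@[47:48]
i=49 'c': node 8→8 (via fail)  emit P2@[48:49]
i=50 'd': node 8→0 (via fail)
i=51 'e': node 0→13
i=52 'a': node 13→14  emit P4@[51:52]
i=53 'e': node 14→13 (via fail)
i=54 'a': node 13→14  emit P4@[53:54]

All matches (sorted): [[5,1],[5,4],[7,0],[11,1],[11,4],[16,4],[20,1],[20,4],[22,0],[23,2],[24,2],[25,2],[29,3],[34,2],[38,0],[40,0],[42,4],[44,2],[46,0],[47,2],[48,2],[49,2],[52,4],[54,4]]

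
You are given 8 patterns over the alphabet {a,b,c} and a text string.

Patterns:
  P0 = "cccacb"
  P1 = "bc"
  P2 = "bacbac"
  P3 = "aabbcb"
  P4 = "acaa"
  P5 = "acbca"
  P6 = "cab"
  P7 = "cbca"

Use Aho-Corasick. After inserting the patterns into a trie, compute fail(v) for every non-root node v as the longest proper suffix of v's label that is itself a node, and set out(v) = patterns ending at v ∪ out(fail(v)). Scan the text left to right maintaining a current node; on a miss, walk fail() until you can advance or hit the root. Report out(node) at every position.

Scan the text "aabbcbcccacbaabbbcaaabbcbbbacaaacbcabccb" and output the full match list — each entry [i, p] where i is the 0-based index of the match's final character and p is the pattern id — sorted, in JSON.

Build:
Trie nodes:
  0='ε' goto a→14 b→7 c→1
  1='c' goto a→26 b→28 c→2
  2='cc' goto c→3
  3='ccc' goto a→4
  4='ccca' goto c→5
  5='cccac' goto b→6
  6='cccacb' goto ·  ←P0
  7='b' goto a→9 c→8
  8='bc' goto ·  ←P1
  9='ba' goto c→10
  10='bac' goto b→11
  11='bacb' goto a→12
  12='bacba' goto c→13
  13='bacbac' goto ·  ←P2
  14='a' goto a→15 c→20
  15='aa' goto b→16
  16='aab' goto b→17
  17='aabb' goto c→18
  18='aabbc' goto b→19
  19='aabbcb' goto ·  ←P3
  20='ac' goto a→21 b→23
  21='aca' goto a→22
  22='acaa' goto ·  ←P4
  23='acb' goto c→24
  24='acbc' goto a→25
  25='acbca' goto ·  ←P5
  26='ca' goto b→27
  27='cab' goto ·  ←P6
  28='cb' goto c→29
  29='cbc' goto a→30
  30='cbca' goto ·  ←P7

Failure links (BFS by depth):
  fail(1) 'c': from fail(0)=0 chase 'c': 0 ⇒ 0;  out=∅∪out(0)=∅
  fail(7) 'b': from fail(0)=0 chase 'b': 0 ⇒ 0;  out=∅∪out(0)=∅
  fail(14) 'a': from fail(0)=0 chase 'a': 0 ⇒ 0;  out=∅∪out(0)=∅
  fail(2) 'cc': from fail(1)=0 chase 'c': 0 ⇒ 1;  out=∅∪out(1)=∅
  fail(8) 'bc': from fail(7)=0 chase 'c': 0 ⇒ 1;  out={1}∪out(1)={1}
  fail(9) 'ba': from fail(7)=0 chase 'a': 0 ⇒ 14;  out=∅∪out(14)=∅
  fail(15) 'aa': from fail(14)=0 chase 'a': 0 ⇒ 14;  out=∅∪out(14)=∅
  fail(20) 'ac': from fail(14)=0 chase 'c': 0 ⇒ 1;  out=∅∪out(1)=∅
  fail(26) 'ca': from fail(1)=0 chase 'a': 0 ⇒ 14;  out=∅∪out(14)=∅
  fail(28) 'cb': from fail(1)=0 chase 'b': 0 ⇒ 7;  out=∅∪out(7)=∅
  fail(3) 'ccc': from fail(2)=1 chase 'c': 1 ⇒ 2;  out=∅∪out(2)=∅
  fail(10) 'bac': from fail(9)=14 chase 'c': 14 ⇒ 20;  out=∅∪out(20)=∅
  fail(16) 'aab': from fail(15)=14 chase 'b': 14→0 ⇒ 7;  out=∅∪out(7)=∅
  fail(21) 'aca': from fail(20)=1 chase 'a': 1 ⇒ 26;  out=∅∪out(26)=∅
  fail(23) 'acb': from fail(20)=1 chase 'b': 1 ⇒ 28;  out=∅∪out(28)=∅
  fail(27) 'cab': from fail(26)=14 chase 'b': 14→0 ⇒ 7;  out={6}∪out(7)={6}
  fail(29) 'cbc': from fail(28)=7 chase 'c': 7 ⇒ 8;  out=∅∪out(8)={1}
  fail(4) 'ccca': from fail(3)=2 chase 'a': 2→1 ⇒ 26;  out=∅∪out(26)=∅
  fail(11) 'bacb': from fail(10)=20 chase 'b': 20 ⇒ 23;  out=∅∪out(23)=∅
  fail(17) 'aabb': from fail(16)=7 chase 'b': 7→0 ⇒ 7;  out=∅∪out(7)=∅
  fail(22) 'acaa': from fail(21)=26 chase 'a': 26→14 ⇒ 15;  out={4}∪out(15)={4}
  fail(24) 'acbc': from fail(23)=28 chase 'c': 28 ⇒ 29;  out=∅∪out(29)={1}
  fail(30) 'cbca': from fail(29)=8 chase 'a': 8→1 ⇒ 26;  out={7}∪out(26)={7}
  fail(5) 'cccac': from fail(4)=26 chase 'c': 26→14 ⇒ 20;  out=∅∪out(20)=∅
  fail(12) 'bacba': from fail(11)=23 chase 'a': 23→28→7 ⇒ 9;  out=∅∪out(9)=∅
  fail(18) 'aabbc': from fail(17)=7 chase 'c': 7 ⇒ 8;  out=∅∪out(8)={1}
  fail(25) 'acbca': from fail(24)=29 chase 'a': 29 ⇒ 30;  out={5}∪out(30)={5,7}
  fail(6) 'cccacb': from fail(5)=20 chase 'b': 20 ⇒ 23;  out={0}∪out(23)={0}
  fail(13) 'bacbac': from fail(12)=9 chase 'c': 9 ⇒ 10;  out={2}∪out(10)={2}
  fail(19) 'aabbcb': from fail(18)=8 chase 'b': 8→1 ⇒ 28;  out={3}∪out(28)={3}

Text stream:
i=0 'a': node 0→14
i=1 'a': node 14→15
i=2 'b': node 15→16
i=3 'b': node 16→17
i=4 'c': node 17→18  emit P1@[3:4]
i=5 'b': node 18→19  emit P3@[0:5]
i=6 'c': node 19→29 (via fail)  emit P1@[5:6]
i=7 'c': node 29→2 (via fail)
i=8 'c': node 2→3
i=9 'a': node 3→4
i=10 'c': node 4→5
i=11 'b': node 5→6  emit P0@[6:11]
i=12 'a': node 6→9 (via fail)
i=13 'a': node 9→15 (via fail)
i=14 'b': node 15→16
i=15 'b': node 16→17
i=16 'b': node 17→7 (via fail)
i=17 'c': node 7→8  emit P1@[16:17]
i=18 'a': node 8→26 (via fail)
i=19 'a': node 26→15 (via fail)
i=20 'a': node 15→15 (via fail)
i=21 'b': node 15→16
i=22 'b': node 16→17
i=23 'c': node 17→18  emit P1@[22:23]
i=24 'b': node 18→19  emit P3@[19:24]
i=25 'b': node 19→7 (via fail)
i=26 'b': node 7→7 (via fail)
i=27 'a': node 7→9
i=28 'c': node 9→10
i=29 'a': node 10→21 (via fail)
i=30 'a': node 21→22  emit P4@[27:30]
i=31 'a': node 22→15 (via fail)
i=32 'c': node 15→20 (via fail)
i=33 'b': node 20→23
i=34 'c': node 23→24  emit P1@[33:34]
i=35 'a': node 24→25  emit P5@[31:35],P7@[32:35]
i=36 'b': node 25→27 (via fail)  emit P6@[34:36]
i=37 'c': node 27→8 (via fail)  emit P1@[36:37]
i=38 'c': node 8→2 (via fail)
i=39 'b': node 2→28 (via fail)

All matches (sorted): [[4,1],[5,3],[6,1],[11,0],[17,1],[23,1],[24,3],[30,4],[34,1],[35,5],[35,7],[36,6],[37,1]]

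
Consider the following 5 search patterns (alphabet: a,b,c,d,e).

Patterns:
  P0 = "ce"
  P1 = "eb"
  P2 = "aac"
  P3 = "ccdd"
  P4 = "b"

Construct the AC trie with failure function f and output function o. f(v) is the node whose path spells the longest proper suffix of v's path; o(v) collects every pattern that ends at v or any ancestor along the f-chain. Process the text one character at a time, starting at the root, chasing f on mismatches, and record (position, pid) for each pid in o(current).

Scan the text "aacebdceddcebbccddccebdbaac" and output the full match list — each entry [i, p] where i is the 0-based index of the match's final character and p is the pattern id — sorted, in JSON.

Construct AC machine:
Trie (insert patterns):
  n0 'ε': a→5 b→11 c→1 e→3
  n1 'c': c→8 e→2
  n2 'ce': ·  [P0 ends]
  n3 'e': b→4
  n4 'eb': ·  [P1 ends]
  n5 'a': a→6
  n6 'aa': c→7
  n7 'aac': ·  [P2 ends]
  n8 'cc': d→9
  n9 'ccd': d→10
  n10 'ccdd': ·  [P3 ends]
  n11 'b': ·  [P4 ends]

Failure links (BFS by depth):
  n1('c'): parent n0 fail=0; on 'c' 0 → fail=0;  out ∅∪∅=∅
  n3('e'): parent n0 fail=0; on 'e' 0 → fail=0;  out ∅∪∅=∅
  n5('a'): parent n0 fail=0; on 'a' 0 → fail=0;  out ∅∪∅=∅
  n11('b'): parent n0 fail=0; on 'b' 0 → fail=0;  out {4}∪∅={4}
  n2('ce'): parent n1 fail=0; on 'e' 0 → fail=3;  out {0}∪∅={0}
  n4('eb'): parent n3 fail=0; on 'b' 0 → fail=11;  out {1}∪{4}={1,4}
  n6('aa'): parent n5 fail=0; on 'a' 0 → fail=5;  out ∅∪∅=∅
  n8('cc'): parent n1 fail=0; on 'c' 0 → fail=1;  out ∅∪∅=∅
  n7('aac'): parent n6 fail=5; on 'c' 5→0 → fail=1;  out {2}∪∅={2}
  n9('ccd'): parent n8 fail=1; on 'd' 1→0 → fail=0;  out ∅∪∅=∅
  n10('ccdd'): parent n9 fail=0; on 'd' 0 → fail=0;  out {3}∪∅={3}

Text stream:
[0] read 'a'  n0⇒n5
[1] read 'a'  n5⇒n6
[2] read 'c'  n6⇒n7  → match P2@[0:2]
[3] read 'e'  n7⇒n2 ·f  → match P0@[2:3]
[4] read 'b'  n2⇒n4 ·f  → match P1@[3:4],P4@[4:4]
[5] read 'd'  n4⇒n0 ·f
[6] read 'c'  n0⇒n1
[7] read 'e'  n1⇒n2  → match P0@[6:7]
[8] read 'd'  n2⇒n0 ·f
[9] read 'd'  n0⇒n0
[10] read 'c'  n0⇒n1
[11] read 'e'  n1⇒n2  → match P0@[10:11]
[12] read 'b'  n2⇒n4 ·f  → match P1@[11:12],P4@[12:12]
[13] read 'b'  n4⇒n11 ·f  → match P4@[13:13]
[14] read 'c'  n11⇒n1 ·f
[15] read 'c'  n1⇒n8
[16] read 'd'  n8⇒n9
[17] read 'd'  n9⇒n10  → match P3@[14:17]
[18] read 'c'  n10⇒n1 ·f
[19] read 'c'  n1⇒n8
[20] read 'e'  n8⇒n2 ·f  → match P0@[19:20]
[21] read 'b'  n2⇒n4 ·f  → match P1@[20:21],P4@[21:21]
[22] read 'd'  n4⇒n0 ·f
[23] read 'b'  n0⇒n11  → match P4@[23:23]
[24] read 'a'  n11⇒n5 ·f
[25] read 'a'  n5⇒n6
[26] read 'c'  n6⇒n7  → match P2@[24:26]

All matches (sorted): [[2,2],[3,0],[4,1],[4,4],[7,0],[11,0],[12,1],[12,4],[13,4],[17,3],[20,0],[21,1],[21,4],[23,4],[26,2]]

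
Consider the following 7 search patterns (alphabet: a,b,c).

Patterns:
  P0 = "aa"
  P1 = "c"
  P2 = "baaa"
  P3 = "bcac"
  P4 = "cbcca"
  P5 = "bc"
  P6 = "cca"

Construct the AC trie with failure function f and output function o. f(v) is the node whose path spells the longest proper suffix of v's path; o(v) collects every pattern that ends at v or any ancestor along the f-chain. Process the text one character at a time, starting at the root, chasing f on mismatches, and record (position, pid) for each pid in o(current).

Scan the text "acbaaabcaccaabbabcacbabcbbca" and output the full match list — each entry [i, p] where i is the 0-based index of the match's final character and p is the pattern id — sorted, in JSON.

Build automaton:
Trie nodes:
  n0 'ε': a→1 b→4 c→3
  n1 'a': a→2
  n2 'aa': ·  [P0 ends]
  n3 'c': b→11 c→15  [P1 ends]
  n4 'b': a→5 c→8
  n5 'ba': a→6
  n6 'baa': a→7
  n7 'baaa': ·  [P2 ends]
  n8 'bc': a→9  [P5 ends]
  n9 'bca': c→10
  n10 'bcac': ·  [P3 ends]
  n11 'cb': c→12
  n12 'cbc': c→13
  n13 'cbcc': a→14
  n14 'cbcca': ·  [P4 ends]
  n15 'cc': a→16
  n16 'cca': ·  [P6 ends]

BFS fail/out derivation:
  n1('a'): parent n0 fail=0; on 'a' 0 → fail=0;  out ∅∪∅=∅
  n3('c'): parent n0 fail=0; on 'c' 0 → fail=0;  out {1}∪∅={1}
  n4('b'): parent n0 fail=0; on 'b' 0 → fail=0;  out ∅∪∅=∅
  n2('aa'): parent n1 fail=0; on 'a' 0 → fail=1;  out {0}∪∅={0}
  n5('ba'): parent n4 fail=0; on 'a' 0 → fail=1;  out ∅∪∅=∅
  n8('bc'): parent n4 fail=0; on 'c' 0 → fail=3;  out {5}∪{1}={1,5}
  n11('cb'): parent n3 fail=0; on 'b' 0 → fail=4;  out ∅∪∅=∅
  n15('cc'): parent n3 fail=0; on 'c' 0 → fail=3;  out ∅∪{1}={1}
  n6('baa'): parent n5 fail=1; on 'a' 1 → fail=2;  out ∅∪{0}={0}
  n9('bca'): parent n8 fail=3; on 'a' 3→0 → fail=1;  out ∅∪∅=∅
  n12('cbc'): parent n11 fail=4; on 'c' 4 → fail=8;  out ∅∪{1,5}={1,5}
  n16('cca'): parent n15 fail=3; on 'a' 3→0 → fail=1;  out {6}∪∅={6}
  n7('baaa'): parent n6 fail=2; on 'a' 2→1 → fail=2;  out {2}∪{0}={0,2}
  n10('bcac'): parent n9 fail=1; on 'c' 1→0 → fail=3;  out {3}∪{1}={1,3}
  n13('cbcc'): parent n12 fail=8; on 'c' 8→3 → fail=15;  out ∅∪{1}={1}
  n14('cbcca'): parent n13 fail=15; on 'a' 15 → fail=16;  out {4}∪{6}={4,6}

Scan:
i=0 'a': node 0→1
i=1 'c': node 1→3 ·f  emit P1@[1:1]
i=2 'b': node 3→11
i=3 'a': node 11→5 ·f
i=4 'a': node 5→6  emit P0@[3:4]
i=5 'a': node 6→7  emit P0@[4:5],P2@[2:5]
i=6 'b': node 7→4 ·f
i=7 'c': node 4→8  emit P1@[7:7],P5@[6:7]
i=8 'a': node 8→9
i=9 'c': node 9→10  emit P1@[9:9],P3@[6:9]
i=10 'c': node 10→15 ·f  emit P1@[10:10]
i=11 'a': node 15→16  emit P6@[9:11]
i=12 'a': node 16→2 ·f  emit P0@[11:12]
i=13 'b': node 2→4 ·f
i=14 'b': node 4→4 ·f
i=15 'a': node 4→5
i=16 'b': node 5→4 ·f
i=17 'c': node 4→8  emit P1@[17:17],P5@[16:17]
i=18 'a': node 8→9
i=19 'c': node 9→10  emit P1@[19:19],P3@[16:19]
i=20 'b': node 10→11 ·f
i=21 'a': node 11→5 ·f
i=22 'b': node 5→4 ·f
i=23 'c': node 4→8  emit P1@[23:23],P5@[22:23]
i=24 'b': node 8→11 ·f
i=25 'b': node 11→4 ·f
i=26 'c': node 4→8  emit P1@[26:26],P5@[25:26]
i=27 'a': node 8→9

Matches: [[1,1],[4,0],[5,0],[5,2],[7,1],[7,5],[9,1],[9,3],[10,1],[11,6],[12,0],[17,1],[17,5],[19,1],[19,3],[23,1],[23,5],[26,1],[26,5]]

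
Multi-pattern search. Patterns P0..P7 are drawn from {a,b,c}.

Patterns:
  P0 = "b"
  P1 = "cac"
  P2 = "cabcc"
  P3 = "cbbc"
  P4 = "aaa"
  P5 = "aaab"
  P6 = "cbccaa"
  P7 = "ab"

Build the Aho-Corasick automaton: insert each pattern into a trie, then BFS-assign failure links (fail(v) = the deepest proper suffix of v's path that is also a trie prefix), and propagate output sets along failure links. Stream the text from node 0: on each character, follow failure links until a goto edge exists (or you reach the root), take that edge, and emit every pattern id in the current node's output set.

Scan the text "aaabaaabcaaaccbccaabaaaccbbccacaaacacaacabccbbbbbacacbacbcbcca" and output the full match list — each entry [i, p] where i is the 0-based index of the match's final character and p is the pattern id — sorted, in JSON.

Build:
Trie nodes:
  0='ε' goto a→11 b→1 c→2
  1='b' goto ·  ←P0
  2='c' goto a→3 b→8
  3='ca' goto b→5 c→4
  4='cac' goto ·  ←P1
  5='cab' goto c→6
  6='cabc' goto c→7
  7='cabcc' goto ·  ←P2
  8='cb' goto b→9 c→15
  9='cbb' goto c→10
  10='cbbc' goto ·  ←P3
  11='a' goto a→12 b→19
  12='aa' goto a→13
  13='aaa' goto b→14  ←P4
  14='aaab' goto ·  ←P5
  15='cbc' goto c→16
  16='cbcc' goto a→17
  17='cbcca' goto a→18
  18='cbccaa' goto ·  ←P6
  19='ab' goto ·  ←P7

BFS fail/out derivation:
  n1('b'): parent n0 fail=0; on 'b' 0 → fail=0;  out {0}∪∅={0}
  n2('c'): parent n0 fail=0; on 'c' 0 → fail=0;  out ∅∪∅=∅
  n11('a'): parent n0 fail=0; on 'a' 0 → fail=0;  out ∅∪∅=∅
  n3('ca'): parent n2 fail=0; on 'a' 0 → fail=11;  out ∅∪∅=∅
  n8('cb'): parent n2 fail=0; on 'b' 0 → fail=1;  out ∅∪{0}={0}
  n12('aa'): parent n11 fail=0; on 'a' 0 → fail=11;  out ∅∪∅=∅
  n19('ab'): parent n11 fail=0; on 'b' 0 → fail=1;  out {7}∪{0}={0,7}
  n4('cac'): parent n3 fail=11; on 'c' 11→0 → fail=2;  out {1}∪∅={1}
  n5('cab'): parent n3 fail=11; on 'b' 11 → fail=19;  out ∅∪{0,7}={0,7}
  n9('cbb'): parent n8 fail=1; on 'b' 1→0 → fail=1;  out ∅∪{0}={0}
  n13('aaa'): parent n12 fail=11; on 'a' 11 → fail=12;  out {4}∪∅={4}
  n15('cbc'): parent n8 fail=1; on 'c' 1→0 → fail=2;  out ∅∪∅=∅
  n6('cabc'): parent n5 fail=19; on 'c' 19→1→0 → fail=2;  out ∅∪∅=∅
  n10('cbbc'): parent n9 fail=1; on 'c' 1→0 → fail=2;  out {3}∪∅={3}
  n14('aaab'): parent n13 fail=12; on 'b' 12→11 → fail=19;  out {5}∪{0,7}={0,5,7}
  n16('cbcc'): parent n15 fail=2; on 'c' 2→0 → fail=2;  out ∅∪∅=∅
  n7('cabcc'): parent n6 fail=2; on 'c' 2→0 → fail=2;  out {2}∪∅={2}
  n17('cbcca'): parent n16 fail=2; on 'a' 2 → fail=3;  out ∅∪∅=∅
  n18('cbccaa'): parent n17 fail=3; on 'a' 3→11 → fail=12;  out {6}∪∅={6}

Text stream:
[0] read 'a'  n0⇒n11
[1] read 'a'  n11⇒n12
[2] read 'a'  n12⇒n13  → match P4@[0:2]
[3] read 'b'  n13⇒n14  → match P0@[3:3],P5@[0:3],P7@[2:3]
[4] read 'a'  n14⇒n11 (fail-walked)
[5] read 'a'  n11⇒n12
[6] read 'a'  n12⇒n13  → match P4@[4:6]
[7] read 'b'  n13⇒n14  → match P0@[7:7],P5@[4:7],P7@[6:7]
[8] read 'c'  n14⇒n2 (fail-walked)
[9] read 'a'  n2⇒n3
[10] read 'a'  n3⇒n12 (fail-walked)
[11] read 'a'  n12⇒n13  → match P4@[9:11]
[12] read 'c'  n13⇒n2 (fail-walked)
[13] read 'c'  n2⇒n2 (fail-walked)
[14] read 'b'  n2⇒n8  → match P0@[14:14]
[15] read 'c'  n8⇒n15
[16] read 'c'  n15⇒n16
[17] read 'a'  n16⇒n17
[18] read 'a'  n17⇒n18  → match P6@[13:18]
[19] read 'b'  n18⇒n19 (fail-walked)  → match P0@[19:19],P7@[18:19]
[20] read 'a'  n19⇒n11 (fail-walked)
[21] read 'a'  n11⇒n12
[22] read 'a'  n12⇒n13  → match P4@[20:22]
[23] read 'c'  n13⇒n2 (fail-walked)
[24] read 'c'  n2⇒n2 (fail-walked)
[25] read 'b'  n2⇒n8  → match P0@[25:25]
[26] read 'b'  n8⇒n9  → match P0@[26:26]
[27] read 'c'  n9⇒n10  → match P3@[24:27]
[28] read 'c'  n10⇒n2 (fail-walked)
[29] read 'a'  n2⇒n3
[30] read 'c'  n3⇒n4  → match P1@[28:30]
[31] read 'a'  n4⇒n3 (fail-walked)
[32] read 'a'  n3⇒n12 (fail-walked)
[33] read 'a'  n12⇒n13  → match P4@[31:33]
[34] read 'c'  n13⇒n2 (fail-walked)
[35] read 'a'  n2⇒n3
[36] read 'c'  n3⇒n4  → match P1@[34:36]
[37] read 'a'  n4⇒n3 (fail-walked)
[38] read 'a'  n3⇒n12 (fail-walked)
[39] read 'c'  n12⇒n2 (fail-walked)
[40] read 'a'  n2⇒n3
[41] read 'b'  n3⇒n5  → match P0@[41:41],P7@[40:41]
[42] read 'c'  n5⇒n6
[43] read 'c'  n6⇒n7  → match P2@[39:43]
[44] read 'b'  n7⇒n8 (fail-walked)  → match P0@[44:44]
[45] read 'b'  n8⇒n9  → match P0@[45:45]
[46] read 'b'  n9⇒n1 (fail-walked)  → match P0@[46:46]
[47] read 'b'  n1⇒n1 (fail-walked)  → match P0@[47:47]
[48] read 'b'  n1⇒n1 (fail-walked)  → match P0@[48:48]
[49] read 'a'  n1⇒n11 (fail-walked)
[50] read 'c'  n11⇒n2 (fail-walked)
[51] read 'a'  n2⇒n3
[52] read 'c'  n3⇒n4  → match P1@[50:52]
[53] read 'b'  n4⇒n8 (fail-walked)  → match P0@[53:53]
[54] read 'a'  n8⇒n11 (fail-walked)
[55] read 'c'  n11⇒n2 (fail-walked)
[56] read 'b'  n2⇒n8  → match P0@[56:56]
[57] read 'c'  n8⇒n15
[58] read 'b'  n15⇒n8 (fail-walked)  → match P0@[58:58]
[59] read 'c'  n8⇒n15
[60] read 'c'  n15⇒n16
[61] read 'a'  n16⇒n17

Result: [[2,4],[3,0],[3,5],[3,7],[6,4],[7,0],[7,5],[7,7],[11,4],[14,0],[18,6],[19,0],[19,7],[22,4],[25,0],[26,0],[27,3],[30,1],[33,4],[36,1],[41,0],[41,7],[43,2],[44,0],[45,0],[46,0],[47,0],[48,0],[52,1],[53,0],[56,0],[58,0]]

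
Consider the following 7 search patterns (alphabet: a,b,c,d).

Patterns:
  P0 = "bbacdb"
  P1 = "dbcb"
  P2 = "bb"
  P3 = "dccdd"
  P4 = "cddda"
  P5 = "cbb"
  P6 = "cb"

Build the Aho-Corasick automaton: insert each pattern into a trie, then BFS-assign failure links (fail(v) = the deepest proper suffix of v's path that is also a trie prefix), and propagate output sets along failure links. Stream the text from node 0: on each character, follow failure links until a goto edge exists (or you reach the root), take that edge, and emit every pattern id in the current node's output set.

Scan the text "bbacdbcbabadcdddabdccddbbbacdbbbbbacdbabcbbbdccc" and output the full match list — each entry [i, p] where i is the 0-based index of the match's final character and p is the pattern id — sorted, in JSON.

Build automaton:
Trie nodes:
  n0 'ε': b→1 c→15 d→7
  n1 'b': b→2
  n2 'bb': a→3  ←P2
  n3 'bba': c→4
  n4 'bbac': d→5
  n5 'bbacd': b→6
  n6 'bbacdb': ·  ←P0
  n7 'd': b→8 c→11
  n8 'db': c→9
  n9 'dbc': b→10
  n10 'dbcb': ·  ←P1
  n11 'dc': c→12
  n12 'dcc': d→13
  n13 'dccd': d→14
  n14 'dccdd': ·  ←P3
  n15 'c': b→20 d→16
  n16 'cd': d→17
  n17 'cdd': d→18
  n18 'cddd': a→19
  n19 'cddda': ·  ←P4
  n20 'cb': b→21  ←P6
  n21 'cbb': ·  ←P5

Failure links (BFS by depth):
  fail(1) 'b': from fail(0)=0 chase 'b': 0 ⇒ 0;  out=∅∪out(0)=∅
  fail(7) 'd': from fail(0)=0 chase 'd': 0 ⇒ 0;  out=∅∪out(0)=∅
  fail(15) 'c': from fail(0)=0 chase 'c': 0 ⇒ 0;  out=∅∪out(0)=∅
  fail(2) 'bb': from fail(1)=0 chase 'b': 0 ⇒ 1;  out={2}∪out(1)={2}
  fail(8) 'db': from fail(7)=0 chase 'b': 0 ⇒ 1;  out=∅∪out(1)=∅
  fail(11) 'dc': from fail(7)=0 chase 'c': 0 ⇒ 15;  out=∅∪out(15)=∅
  fail(16) 'cd': from fail(15)=0 chase 'd': 0 ⇒ 7;  out=∅∪out(7)=∅
  fail(20) 'cb': from fail(15)=0 chase 'b': 0 ⇒ 1;  out={6}∪out(1)={6}
  fail(3) 'bba': from fail(2)=1 chase 'a': 1→0 ⇒ 0;  out=∅∪out(0)=∅
  fail(9) 'dbc': from fail(8)=1 chase 'c': 1→0 ⇒ 15;  out=∅∪out(15)=∅
  fail(12) 'dcc': from fail(11)=15 chase 'c': 15→0 ⇒ 15;  out=∅∪out(15)=∅
  fail(17) 'cdd': from fail(16)=7 chase 'd': 7→0 ⇒ 7;  out=∅∪out(7)=∅
  fail(21) 'cbb': from fail(20)=1 chase 'b': 1 ⇒ 2;  out={5}∪out(2)={2,5}
  fail(4) 'bbac': from fail(3)=0 chase 'c': 0 ⇒ 15;  out=∅∪out(15)=∅
  fail(10) 'dbcb': from fail(9)=15 chase 'b': 15 ⇒ 20;  out={1}∪out(20)={1,6}
  fail(13) 'dccd': from fail(12)=15 chase 'd': 15 ⇒ 16;  out=∅∪out(16)=∅
  fail(18) 'cddd': from fail(17)=7 chase 'd': 7→0 ⇒ 7;  out=∅∪out(7)=∅
  fail(5) 'bbacd': from fail(4)=15 chase 'd': 15 ⇒ 16;  out=∅∪out(16)=∅
  fail(14) 'dccdd': from fail(13)=16 chase 'd': 16 ⇒ 17;  out={3}∪out(17)={3}
  fail(19) 'cddda': from fail(18)=7 chase 'a': 7→0 ⇒ 0;  out={4}∪out(0)={4}
  fail(6) 'bbacdb': from fail(5)=16 chase 'b': 16→7 ⇒ 8;  out={0}∪out(8)={0}

Run:
[0] read 'b'  n0⇒n1
[1] read 'b'  n1⇒n2  ** P2@[0:1]
[2] read 'a'  n2⇒n3
[3] read 'c'  n3⇒n4
[4] read 'd'  n4⇒n5
[5] read 'b'  n5⇒n6  ** P0@[0:5]
[6] read 'c'  n6⇒n9 (via fail)
[7] read 'b'  n9⇒n10  ** P1@[4:7],P6@[6:7]
[8] read 'a'  n10⇒n0 (via fail)
[9] read 'b'  n0⇒n1
[10] read 'a'  n1⇒n0 (via fail)
[11] read 'd'  n0⇒n7
[12] read 'c'  n7⇒n11
[13] read 'd'  n11⇒n16 (via fail)
[14] read 'd'  n16⇒n17
[15] read 'd'  n17⇒n18
[16] read 'a'  n18⇒n19  ** P4@[12:16]
[17] read 'b'  n19⇒n1 (via fail)
[18] read 'd'  n1⇒n7 (via fail)
[19] read 'c'  n7⇒n11
[20] read 'c'  n11⇒n12
[21] read 'd'  n12⇒n13
[22] read 'd'  n13⇒n14  ** P3@[18:22]
[23] read 'b'  n14⇒n8 (via fail)
[24] read 'b'  n8⇒n2 (via fail)  ** P2@[23:24]
[25] read 'b'  n2⇒n2 (via fail)  ** P2@[24:25]
[26] read 'a'  n2⇒n3
[27] read 'c'  n3⇒n4
[28] read 'd'  n4⇒n5
[29] read 'b'  n5⇒n6  ** P0@[24:29]
[30] read 'b'  n6⇒n2 (via fail)  ** P2@[29:30]
[31] read 'b'  n2⇒n2 (via fail)  ** P2@[30:31]
[32] read 'b'  n2⇒n2 (via fail)  ** P2@[31:32]
[33] read 'b'  n2⇒n2 (via fail)  ** P2@[32:33]
[34] read 'a'  n2⇒n3
[35] read 'c'  n3⇒n4
[36] read 'd'  n4⇒n5
[37] read 'b'  n5⇒n6  ** P0@[32:37]
[38] read 'a'  n6⇒n0 (via fail)
[39] read 'b'  n0⇒n1
[40] read 'c'  n1⇒n15 (via fail)
[41] read 'b'  n15⇒n20  ** P6@[40:41]
[42] read 'b'  n20⇒n21  ** P2@[41:42],P5@[40:42]
[43] read 'b'  n21⇒n2 (via fail)  ** P2@[42:43]
[44] read 'd'  n2⇒n7 (via fail)
[45] read 'c'  n7⇒n11
[46] read 'c'  n11⇒n12
[47] read 'c'  n12⇒n15 (via fail)

Result: [[1,2],[5,0],[7,1],[7,6],[16,4],[22,3],[24,2],[25,2],[29,0],[30,2],[31,2],[32,2],[33,2],[37,0],[41,6],[42,2],[42,5],[43,2]]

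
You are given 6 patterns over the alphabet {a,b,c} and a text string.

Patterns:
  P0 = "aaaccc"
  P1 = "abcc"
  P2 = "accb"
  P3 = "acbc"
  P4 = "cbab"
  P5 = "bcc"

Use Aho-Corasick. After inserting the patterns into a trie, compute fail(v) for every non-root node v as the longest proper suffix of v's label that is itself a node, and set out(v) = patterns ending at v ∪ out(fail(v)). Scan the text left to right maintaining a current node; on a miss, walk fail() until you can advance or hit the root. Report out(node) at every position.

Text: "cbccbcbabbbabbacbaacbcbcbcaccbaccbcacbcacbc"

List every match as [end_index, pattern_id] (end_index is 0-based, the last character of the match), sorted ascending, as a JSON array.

Build automaton:
Trie nodes:
  n0 'ε': a→1 b→19 c→15
  n1 'a': a→2 b→7 c→10
  n2 'aa': a→3
  n3 'aaa': c→4
  n4 'aaac': c→5
  n5 'aaacc': c→6
  n6 'aaaccc': ·  [P0 ends]
  n7 'ab': c→8
  n8 'abc': c→9
  n9 'abcc': ·  [P1 ends]
  n10 'ac': b→13 c→11
  n11 'acc': b→12
  n12 'accb': ·  [P2 ends]
  n13 'acb': c→14
  n14 'acbc': ·  [P3 ends]
  n15 'c': b→16
  n16 'cb': a→17
  n17 'cba': b→18
  n18 'cbab': ·  [P4 ends]
  n19 'b': c→20
  n20 'bc': c→21
  n21 'bcc': ·  [P5 ends]

Failure links (BFS by depth):
  fail(1) 'a': from fail(0)=0 chase 'a': 0 ⇒ 0;  out=∅∪out(0)=∅
  fail(15) 'c': from fail(0)=0 chase 'c': 0 ⇒ 0;  out=∅∪out(0)=∅
  fail(19) 'b': from fail(0)=0 chase 'b': 0 ⇒ 0;  out=∅∪out(0)=∅
  fail(2) 'aa': from fail(1)=0 chase 'a': 0 ⇒ 1;  out=∅∪out(1)=∅
  fail(7) 'ab': from fail(1)=0 chase 'b': 0 ⇒ 19;  out=∅∪out(19)=∅
  fail(10) 'ac': from fail(1)=0 chase 'c': 0 ⇒ 15;  out=∅∪out(15)=∅
  fail(16) 'cb': from fail(15)=0 chase 'b': 0 ⇒ 19;  out=∅∪out(19)=∅
  fail(20) 'bc': from fail(19)=0 chase 'c': 0 ⇒ 15;  out=∅∪out(15)=∅
  fail(3) 'aaa': from fail(2)=1 chase 'a': 1 ⇒ 2;  out=∅∪out(2)=∅
  fail(8) 'abc': from fail(7)=19 chase 'c': 19 ⇒ 20;  out=∅∪out(20)=∅
  fail(11) 'acc': from fail(10)=15 chase 'c': 15→0 ⇒ 15;  out=∅∪out(15)=∅
  fail(13) 'acb': from fail(10)=15 chase 'b': 15 ⇒ 16;  out=∅∪out(16)=∅
  fail(17) 'cba': from fail(16)=19 chase 'a': 19→0 ⇒ 1;  out=∅∪out(1)=∅
  fail(21) 'bcc': from fail(20)=15 chase 'c': 15→0 ⇒ 15;  out={5}∪out(15)={5}
  fail(4) 'aaac': from fail(3)=2 chase 'c': 2→1 ⇒ 10;  out=∅∪out(10)=∅
  fail(9) 'abcc': from fail(8)=20 chase 'c': 20 ⇒ 21;  out={1}∪out(21)={1,5}
  fail(12) 'accb': from fail(11)=15 chase 'b': 15 ⇒ 16;  out={2}∪out(16)={2}
  fail(14) 'acbc': from fail(13)=16 chase 'c': 16→19 ⇒ 20;  out={3}∪out(20)={3}
  fail(18) 'cbab': from fail(17)=1 chase 'b': 1 ⇒ 7;  out={4}∪out(7)={4}
  fail(5) 'aaacc': from fail(4)=10 chase 'c': 10 ⇒ 11;  out=∅∪out(11)=∅
  fail(6) 'aaaccc': from fail(5)=11 chase 'c': 11→15→0 ⇒ 15;  out={0}∪out(15)={0}

Scan:
i=0 'c': node 0→15
i=1 'b': node 15→16
i=2 'c': node 16→20 (via fail)
i=3 'c': node 20→21  emit P5@[1:3]
i=4 'b': node 21→16 (via fail)
i=5 'c': node 16→20 (via fail)
i=6 'b': node 20→16 (via fail)
i=7 'a': node 16→17
i=8 'b': node 17→18  emit P4@[5:8]
i=9 'b': node 18→19 (via fail)
i=10 'b': node 19→19 (via fail)
i=11 'a': node 19→1 (via fail)
i=12 'b': node 1→7
i=13 'b': node 7→19 (via fail)
i=14 'a': node 19→1 (via fail)
i=15 'c': node 1→10
i=16 'b': node 10→13
i=17 'a': node 13→17 (via fail)
i=18 'a': node 17→2 (via fail)
i=19 'c': node 2→10 (via fail)
i=20 'b': node 10→13
i=21 'c': node 13→14  emit P3@[18:21]
i=22 'b': node 14→16 (via fail)
i=23 'c': node 16→20 (via fail)
i=24 'b': node 20→16 (via fail)
i=25 'c': node 16→20 (via fail)
i=26 'a': node 20→1 (via fail)
i=27 'c': node 1→10
i=28 'c': node 10→11
i=29 'b': node 11→12  emit P2@[26:29]
i=30 'a': node 12→17 (via fail)
i=31 'c': node 17→10 (via fail)
i=32 'c': node 10→11
i=33 'b': node 11→12  emit P2@[30:33]
i=34 'c': node 12→20 (via fail)
i=35 'a': node 20→1 (via fail)
i=36 'c': node 1→10
i=37 'b': node 10→13
i=38 'c': node 13→14  emit P3@[35:38]
i=39 'a': node 14→1 (via fail)
i=40 'c': node 1→10
i=41 'b': node 10→13
i=42 'c': node 13→14  emit P3@[39:42]

Result: [[3,5],[8,4],[21,3],[29,2],[33,2],[38,3],[42,3]]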